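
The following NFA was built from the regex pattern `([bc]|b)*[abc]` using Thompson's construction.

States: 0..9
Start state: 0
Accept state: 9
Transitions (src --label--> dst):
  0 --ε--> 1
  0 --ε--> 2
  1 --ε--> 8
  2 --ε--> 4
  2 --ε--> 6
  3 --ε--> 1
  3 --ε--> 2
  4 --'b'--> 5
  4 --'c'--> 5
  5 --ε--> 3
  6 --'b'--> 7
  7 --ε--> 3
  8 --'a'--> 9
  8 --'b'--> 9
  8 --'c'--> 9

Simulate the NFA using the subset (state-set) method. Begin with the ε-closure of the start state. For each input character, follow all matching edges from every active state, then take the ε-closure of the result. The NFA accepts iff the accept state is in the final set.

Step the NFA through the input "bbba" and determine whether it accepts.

start: ε-closure({0}) = {0,1,2,4,6,8}
'b' @ 1: {1,2,3,4,5,6,7,8,9}  (accept∈set)
'b' @ 2: {1,2,3,4,5,6,7,8,9}  (accept∈set)
'b' @ 3: {1,2,3,4,5,6,7,8,9}  (accept∈set)
'a' @ 4: {9}  (accept∈set)
final: {9}; accept 9 in set

Answer: ACCEPT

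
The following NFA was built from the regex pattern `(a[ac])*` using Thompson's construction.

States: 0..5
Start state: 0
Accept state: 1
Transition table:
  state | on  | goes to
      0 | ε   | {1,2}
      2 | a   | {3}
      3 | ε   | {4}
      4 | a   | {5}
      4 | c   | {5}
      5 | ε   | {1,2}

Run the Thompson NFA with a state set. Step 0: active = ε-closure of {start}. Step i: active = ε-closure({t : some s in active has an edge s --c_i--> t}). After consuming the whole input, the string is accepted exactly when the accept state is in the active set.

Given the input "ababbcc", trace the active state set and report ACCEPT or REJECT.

Answer: REJECT

Derivation:
S₀ = ε-closure({0}) = {0,1,2}
'a' @ 1: {3,4}
'b' @ 2: {}  — dead — no transitions
rest 'abbcc' ignored (set empty)
after full input: {}  (accept=1 not in)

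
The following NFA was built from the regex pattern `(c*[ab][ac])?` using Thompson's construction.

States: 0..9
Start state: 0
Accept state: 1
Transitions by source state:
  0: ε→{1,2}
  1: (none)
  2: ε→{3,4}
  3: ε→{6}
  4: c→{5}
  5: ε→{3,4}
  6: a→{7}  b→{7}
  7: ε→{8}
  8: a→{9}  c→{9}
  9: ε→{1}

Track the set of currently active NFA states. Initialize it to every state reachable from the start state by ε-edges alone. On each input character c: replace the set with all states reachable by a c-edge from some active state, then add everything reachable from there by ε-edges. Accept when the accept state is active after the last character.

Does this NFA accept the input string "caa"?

Answer: ACCEPT

Trace:
initial (ε-close {0}): {0,1,2,3,4,6}
'c' @ 1: {3,4,5,6}
'a' @ 2: {7,8}
'a' @ 3: {1,9}  ✓accept
after full input: {1,9}  (accept=1 in)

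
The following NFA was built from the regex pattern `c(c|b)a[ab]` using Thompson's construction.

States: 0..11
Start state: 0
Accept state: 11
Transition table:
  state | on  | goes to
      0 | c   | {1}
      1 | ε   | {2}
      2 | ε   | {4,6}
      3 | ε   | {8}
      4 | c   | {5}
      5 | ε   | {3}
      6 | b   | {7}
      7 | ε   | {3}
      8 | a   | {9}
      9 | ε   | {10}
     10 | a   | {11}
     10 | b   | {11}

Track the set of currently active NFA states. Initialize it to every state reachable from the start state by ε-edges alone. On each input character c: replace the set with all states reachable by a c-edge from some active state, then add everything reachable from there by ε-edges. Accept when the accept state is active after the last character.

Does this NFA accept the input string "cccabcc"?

initial (ε-close {0}): {0}
'c' @ 1: {1,2,4,6}
'c' @ 2: {3,5,8}
'c' @ 3: {}  — no active states
rest 'abcc' ignored (set empty)
final: {}; accept 11 not in set

Answer: REJECT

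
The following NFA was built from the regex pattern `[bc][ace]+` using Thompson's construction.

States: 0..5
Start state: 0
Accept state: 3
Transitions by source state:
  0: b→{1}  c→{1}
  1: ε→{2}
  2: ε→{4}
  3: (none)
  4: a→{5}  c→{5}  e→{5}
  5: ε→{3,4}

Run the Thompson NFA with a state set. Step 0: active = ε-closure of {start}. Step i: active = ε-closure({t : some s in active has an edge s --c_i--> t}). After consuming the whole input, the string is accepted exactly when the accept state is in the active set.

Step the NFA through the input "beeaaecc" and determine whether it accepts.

initial (ε-close {0}): {0}
'b' @ 1: {1,2,4}
'e' @ 2: {3,4,5}  ✓accept
'e' @ 3: {3,4,5}  ✓accept
'a' @ 4: {3,4,5}  ✓accept
'a' @ 5: {3,4,5}  ✓accept
'e' @ 6: {3,4,5}  ✓accept
'c' @ 7: {3,4,5}  ✓accept
'c' @ 8: {3,4,5}  ✓accept
end set {3,4,5} — state 3 in

Answer: ACCEPT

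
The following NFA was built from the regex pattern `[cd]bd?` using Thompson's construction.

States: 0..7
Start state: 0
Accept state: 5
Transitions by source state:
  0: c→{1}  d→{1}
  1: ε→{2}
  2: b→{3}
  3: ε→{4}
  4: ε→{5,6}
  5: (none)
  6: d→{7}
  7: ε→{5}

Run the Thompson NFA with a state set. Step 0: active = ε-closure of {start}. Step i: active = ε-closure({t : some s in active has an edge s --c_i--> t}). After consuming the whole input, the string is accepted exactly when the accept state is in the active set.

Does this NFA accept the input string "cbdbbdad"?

Answer: REJECT

Derivation:
initial (ε-close {0}): {0}
'c' @ 1: {1,2}
'b' @ 2: {3,4,5,6}  [accepting]
'd' @ 3: {5,7}  [accepting]
'b' @ 4: {}  — state set empty
rest 'bdad' ignored (set empty)
end set {} — state 5 not in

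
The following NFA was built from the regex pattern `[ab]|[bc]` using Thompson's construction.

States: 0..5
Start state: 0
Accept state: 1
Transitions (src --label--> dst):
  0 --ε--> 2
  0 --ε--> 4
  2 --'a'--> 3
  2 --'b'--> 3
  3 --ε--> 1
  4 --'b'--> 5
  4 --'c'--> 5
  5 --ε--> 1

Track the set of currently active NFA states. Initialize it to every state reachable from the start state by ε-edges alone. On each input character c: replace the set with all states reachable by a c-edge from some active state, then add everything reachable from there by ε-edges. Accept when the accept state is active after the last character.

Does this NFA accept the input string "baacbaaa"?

initial (ε-close {0}): {0,2,4}
'b' @ 1: {1,3,5}  ✓accept
'a' @ 2: {}  — state set empty
rest 'acbaaa' ignored (set empty)
final: {}; accept 1 not in set

Answer: REJECT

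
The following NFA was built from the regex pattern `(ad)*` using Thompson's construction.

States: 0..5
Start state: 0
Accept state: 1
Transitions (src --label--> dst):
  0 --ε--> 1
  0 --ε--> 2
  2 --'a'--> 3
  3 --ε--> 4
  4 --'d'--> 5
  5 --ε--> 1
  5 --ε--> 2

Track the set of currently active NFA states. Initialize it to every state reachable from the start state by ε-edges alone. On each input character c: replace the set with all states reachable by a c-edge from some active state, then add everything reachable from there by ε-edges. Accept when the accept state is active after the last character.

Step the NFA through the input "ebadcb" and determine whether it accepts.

Answer: REJECT

Steps:
S₀ = ε-closure({0}) = {0,1,2}
'e' @ 1: {}  — no active states
rest 'badcb' ignored (set empty)
after full input: {}  (accept=1 not in)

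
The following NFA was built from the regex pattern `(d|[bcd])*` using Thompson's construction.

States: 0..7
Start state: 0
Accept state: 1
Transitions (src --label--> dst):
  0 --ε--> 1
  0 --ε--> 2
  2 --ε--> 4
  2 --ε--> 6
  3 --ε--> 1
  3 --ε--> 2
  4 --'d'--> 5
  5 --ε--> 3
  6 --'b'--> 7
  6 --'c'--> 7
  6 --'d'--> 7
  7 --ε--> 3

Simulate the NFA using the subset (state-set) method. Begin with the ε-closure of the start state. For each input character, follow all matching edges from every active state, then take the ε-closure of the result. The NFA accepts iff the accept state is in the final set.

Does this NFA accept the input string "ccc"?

Answer: ACCEPT

Trace:
initial (ε-close {0}): {0,1,2,4,6}
'c' @ 1: {1,2,3,4,6,7}  ✓accept
'c' @ 2: {1,2,3,4,6,7}  ✓accept
'c' @ 3: {1,2,3,4,6,7}  ✓accept
after full input: {1,2,3,4,6,7}  (accept=1 in)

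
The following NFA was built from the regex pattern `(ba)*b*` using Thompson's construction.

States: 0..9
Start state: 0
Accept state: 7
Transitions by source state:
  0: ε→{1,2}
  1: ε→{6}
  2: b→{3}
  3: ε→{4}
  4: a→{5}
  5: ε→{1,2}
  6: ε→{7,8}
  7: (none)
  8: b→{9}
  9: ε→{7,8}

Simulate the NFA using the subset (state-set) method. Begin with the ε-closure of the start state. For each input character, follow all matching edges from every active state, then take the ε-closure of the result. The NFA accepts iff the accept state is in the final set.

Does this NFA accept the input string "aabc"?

Answer: REJECT

Trace:
S₀ = ε-closure({0}) = {0,1,2,6,7,8}
'a' @ 1: {}  — no active states
rest 'abc' ignored (set empty)
after full input: {}  (accept=7 not in)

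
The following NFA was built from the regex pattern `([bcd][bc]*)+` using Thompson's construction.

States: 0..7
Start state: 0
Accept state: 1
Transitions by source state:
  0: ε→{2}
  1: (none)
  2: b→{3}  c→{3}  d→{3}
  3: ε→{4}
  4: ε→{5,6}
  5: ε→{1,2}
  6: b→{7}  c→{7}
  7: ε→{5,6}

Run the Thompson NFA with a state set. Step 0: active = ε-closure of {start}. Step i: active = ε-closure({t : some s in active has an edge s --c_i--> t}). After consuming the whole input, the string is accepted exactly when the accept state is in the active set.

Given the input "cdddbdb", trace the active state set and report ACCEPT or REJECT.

Answer: ACCEPT

Derivation:
initial (ε-close {0}): {0,2}
'c' @ 1: {1,2,3,4,5,6}  (accept∈set)
'd' @ 2: {1,2,3,4,5,6}  (accept∈set)
'd' @ 3: {1,2,3,4,5,6}  (accept∈set)
'd' @ 4: {1,2,3,4,5,6}  (accept∈set)
'b' @ 5: {1,2,3,4,5,6,7}  (accept∈set)
'd' @ 6: {1,2,3,4,5,6}  (accept∈set)
'b' @ 7: {1,2,3,4,5,6,7}  (accept∈set)
end set {1,2,3,4,5,6,7} — state 1 in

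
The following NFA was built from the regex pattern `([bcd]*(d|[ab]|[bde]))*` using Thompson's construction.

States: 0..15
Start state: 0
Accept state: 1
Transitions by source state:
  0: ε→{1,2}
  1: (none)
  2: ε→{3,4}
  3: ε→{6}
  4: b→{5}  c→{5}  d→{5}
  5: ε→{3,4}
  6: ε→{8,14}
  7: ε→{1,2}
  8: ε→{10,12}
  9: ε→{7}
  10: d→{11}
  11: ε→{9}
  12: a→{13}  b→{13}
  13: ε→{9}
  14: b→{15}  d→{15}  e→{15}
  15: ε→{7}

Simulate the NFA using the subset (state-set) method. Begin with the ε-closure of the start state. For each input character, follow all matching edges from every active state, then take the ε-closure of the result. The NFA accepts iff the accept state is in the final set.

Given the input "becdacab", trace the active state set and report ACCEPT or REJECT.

initial (ε-close {0}): {0,1,2,3,4,6,8,10,12,14}
'b' @ 1: {1,2,3,4,5,6,7,8,9,10,12,13,14,15}  (accept∈set)
'e' @ 2: {1,2,3,4,6,7,8,10,12,14,15}  (accept∈set)
'c' @ 3: {3,4,5,6,8,10,12,14}
'd' @ 4: {1,2,3,4,5,6,7,8,9,10,11,12,14,15}  (accept∈set)
'a' @ 5: {1,2,3,4,6,7,8,9,10,12,13,14}  (accept∈set)
'c' @ 6: {3,4,5,6,8,10,12,14}
'a' @ 7: {1,2,3,4,6,7,8,9,10,12,13,14}  (accept∈set)
'b' @ 8: {1,2,3,4,5,6,7,8,9,10,12,13,14,15}  (accept∈set)
after full input: {1,2,3,4,5,6,7,8,9,10,12,13,14,15}  (accept=1 in)

Answer: ACCEPT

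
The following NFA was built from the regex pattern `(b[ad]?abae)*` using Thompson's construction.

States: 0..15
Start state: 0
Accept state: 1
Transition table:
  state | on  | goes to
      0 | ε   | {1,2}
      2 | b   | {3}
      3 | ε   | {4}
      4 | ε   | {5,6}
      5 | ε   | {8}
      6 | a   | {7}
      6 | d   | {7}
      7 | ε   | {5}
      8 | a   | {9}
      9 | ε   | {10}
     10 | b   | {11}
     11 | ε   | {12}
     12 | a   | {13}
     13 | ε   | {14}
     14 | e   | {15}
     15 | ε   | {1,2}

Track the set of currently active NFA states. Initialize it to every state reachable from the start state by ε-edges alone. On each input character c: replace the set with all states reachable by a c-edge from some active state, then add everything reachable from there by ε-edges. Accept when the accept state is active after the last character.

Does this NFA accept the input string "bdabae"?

Answer: ACCEPT

Steps:
start: ε-closure({0}) = {0,1,2}
'b' @ 1: {3,4,5,6,8}
'd' @ 2: {5,7,8}
'a' @ 3: {9,10}
'b' @ 4: {11,12}
'a' @ 5: {13,14}
'e' @ 6: {1,2,15}  (accept∈set)
final: {1,2,15}; accept 1 in set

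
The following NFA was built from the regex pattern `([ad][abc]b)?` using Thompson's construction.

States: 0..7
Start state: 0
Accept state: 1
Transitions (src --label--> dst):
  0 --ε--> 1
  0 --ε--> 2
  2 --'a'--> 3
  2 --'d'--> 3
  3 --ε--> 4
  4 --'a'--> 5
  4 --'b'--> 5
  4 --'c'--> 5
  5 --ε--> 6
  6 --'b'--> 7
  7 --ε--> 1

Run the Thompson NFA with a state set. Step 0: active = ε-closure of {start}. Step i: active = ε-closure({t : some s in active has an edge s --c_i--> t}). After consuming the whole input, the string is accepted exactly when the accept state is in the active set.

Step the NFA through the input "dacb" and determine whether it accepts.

Answer: REJECT

Steps:
start: ε-closure({0}) = {0,1,2}
'd' @ 1: {3,4}
'a' @ 2: {5,6}
'c' @ 3: {}  — no active states
rest 'b' ignored (set empty)
final: {}; accept 1 not in set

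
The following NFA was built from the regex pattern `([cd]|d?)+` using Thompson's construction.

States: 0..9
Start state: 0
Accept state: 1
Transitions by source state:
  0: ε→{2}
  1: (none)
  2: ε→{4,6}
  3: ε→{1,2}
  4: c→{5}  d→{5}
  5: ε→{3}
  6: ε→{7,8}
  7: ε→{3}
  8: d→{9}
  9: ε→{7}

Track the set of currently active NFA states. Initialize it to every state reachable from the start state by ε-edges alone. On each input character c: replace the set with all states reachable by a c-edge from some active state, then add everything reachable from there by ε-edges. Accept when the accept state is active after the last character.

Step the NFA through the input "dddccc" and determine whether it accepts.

Answer: ACCEPT

Steps:
S₀ = ε-closure({0}) = {0,1,2,3,4,6,7,8}
'd' @ 1: {1,2,3,4,5,6,7,8,9}  [accepting]
'd' @ 2: {1,2,3,4,5,6,7,8,9}  [accepting]
'd' @ 3: {1,2,3,4,5,6,7,8,9}  [accepting]
'c' @ 4: {1,2,3,4,5,6,7,8}  [accepting]
'c' @ 5: {1,2,3,4,5,6,7,8}  [accepting]
'c' @ 6: {1,2,3,4,5,6,7,8}  [accepting]
final: {1,2,3,4,5,6,7,8}; accept 1 in set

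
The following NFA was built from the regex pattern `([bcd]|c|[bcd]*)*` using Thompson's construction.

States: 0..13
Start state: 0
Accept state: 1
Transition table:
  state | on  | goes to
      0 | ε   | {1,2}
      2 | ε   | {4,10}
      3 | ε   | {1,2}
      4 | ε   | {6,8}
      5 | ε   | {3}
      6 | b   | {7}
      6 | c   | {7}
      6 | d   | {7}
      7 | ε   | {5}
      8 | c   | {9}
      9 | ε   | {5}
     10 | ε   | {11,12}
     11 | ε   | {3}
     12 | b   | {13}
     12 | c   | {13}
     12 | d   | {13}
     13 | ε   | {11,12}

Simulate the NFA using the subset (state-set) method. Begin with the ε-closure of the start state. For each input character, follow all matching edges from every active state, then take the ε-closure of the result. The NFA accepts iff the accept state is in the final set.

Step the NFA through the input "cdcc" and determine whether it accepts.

Answer: ACCEPT

Trace:
S₀ = ε-closure({0}) = {0,1,2,3,4,6,8,10,11,12}
'c' @ 1: {1,2,3,4,5,6,7,8,9,10,11,12,13}  ✓accept
'd' @ 2: {1,2,3,4,5,6,7,8,10,11,12,13}  ✓accept
'c' @ 3: {1,2,3,4,5,6,7,8,9,10,11,12,13}  ✓accept
'c' @ 4: {1,2,3,4,5,6,7,8,9,10,11,12,13}  ✓accept
end set {1,2,3,4,5,6,7,8,9,10,11,12,13} — state 1 in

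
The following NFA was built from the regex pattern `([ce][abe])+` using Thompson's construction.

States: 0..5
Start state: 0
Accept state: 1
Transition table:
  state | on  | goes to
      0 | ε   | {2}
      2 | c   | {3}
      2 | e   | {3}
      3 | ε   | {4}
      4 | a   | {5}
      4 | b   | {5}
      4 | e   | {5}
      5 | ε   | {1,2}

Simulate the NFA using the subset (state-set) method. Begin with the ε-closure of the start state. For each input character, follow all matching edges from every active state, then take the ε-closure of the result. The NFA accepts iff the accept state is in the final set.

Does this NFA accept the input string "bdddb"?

Answer: REJECT

Steps:
S₀ = ε-closure({0}) = {0,2}
'b' @ 1: {}  — state set empty
rest 'dddb' ignored (set empty)
end set {} — state 1 not in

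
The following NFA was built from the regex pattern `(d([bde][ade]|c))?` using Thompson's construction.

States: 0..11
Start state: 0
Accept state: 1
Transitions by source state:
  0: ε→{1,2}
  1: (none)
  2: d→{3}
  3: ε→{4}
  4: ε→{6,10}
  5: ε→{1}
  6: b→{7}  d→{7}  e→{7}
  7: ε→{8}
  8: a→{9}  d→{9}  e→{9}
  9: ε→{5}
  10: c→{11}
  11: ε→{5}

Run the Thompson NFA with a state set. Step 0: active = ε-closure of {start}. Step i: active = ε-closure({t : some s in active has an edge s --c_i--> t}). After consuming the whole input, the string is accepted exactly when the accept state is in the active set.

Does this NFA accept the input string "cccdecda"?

Answer: REJECT

Trace:
S₀ = ε-closure({0}) = {0,1,2}
'c' @ 1: {}  — no active states
rest 'ccdecda' ignored (set empty)
after full input: {}  (accept=1 not in)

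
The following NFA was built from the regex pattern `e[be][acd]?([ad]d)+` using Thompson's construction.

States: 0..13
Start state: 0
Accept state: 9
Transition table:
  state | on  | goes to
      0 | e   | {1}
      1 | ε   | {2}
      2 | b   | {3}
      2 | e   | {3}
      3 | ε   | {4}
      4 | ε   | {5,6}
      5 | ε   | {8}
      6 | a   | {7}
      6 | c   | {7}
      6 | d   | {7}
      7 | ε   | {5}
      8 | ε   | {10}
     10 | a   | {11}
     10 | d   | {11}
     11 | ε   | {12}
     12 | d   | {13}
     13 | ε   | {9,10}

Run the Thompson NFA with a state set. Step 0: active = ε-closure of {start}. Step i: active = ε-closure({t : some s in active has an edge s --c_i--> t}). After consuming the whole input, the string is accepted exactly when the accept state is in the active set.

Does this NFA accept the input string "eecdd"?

S₀ = ε-closure({0}) = {0}
'e' @ 1: {1,2}
'e' @ 2: {3,4,5,6,8,10}
'c' @ 3: {5,7,8,10}
'd' @ 4: {11,12}
'd' @ 5: {9,10,13}  (accept∈set)
end set {9,10,13} — state 9 in

Answer: ACCEPT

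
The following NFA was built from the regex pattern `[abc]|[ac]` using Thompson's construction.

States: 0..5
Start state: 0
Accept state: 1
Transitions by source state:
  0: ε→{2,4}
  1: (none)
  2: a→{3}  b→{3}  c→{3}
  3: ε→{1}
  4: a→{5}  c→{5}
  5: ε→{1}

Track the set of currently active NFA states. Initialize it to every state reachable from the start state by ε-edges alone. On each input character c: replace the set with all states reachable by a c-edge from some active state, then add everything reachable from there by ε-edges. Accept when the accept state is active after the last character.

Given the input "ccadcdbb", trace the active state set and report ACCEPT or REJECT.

Answer: REJECT

Derivation:
start: ε-closure({0}) = {0,2,4}
'c' @ 1: {1,3,5}  [accepting]
'c' @ 2: {}  — state set empty
rest 'adcdbb' ignored (set empty)
after full input: {}  (accept=1 not in)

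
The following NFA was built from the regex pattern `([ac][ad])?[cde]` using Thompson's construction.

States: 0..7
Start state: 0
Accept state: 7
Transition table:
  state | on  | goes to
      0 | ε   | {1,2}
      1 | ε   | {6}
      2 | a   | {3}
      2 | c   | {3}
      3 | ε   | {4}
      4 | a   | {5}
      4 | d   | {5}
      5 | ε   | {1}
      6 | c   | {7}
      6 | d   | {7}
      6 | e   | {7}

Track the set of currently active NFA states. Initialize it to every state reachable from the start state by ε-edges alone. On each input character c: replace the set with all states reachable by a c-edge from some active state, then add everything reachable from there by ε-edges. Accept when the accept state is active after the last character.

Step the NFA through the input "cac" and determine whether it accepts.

initial (ε-close {0}): {0,1,2,6}
'c' @ 1: {3,4,7}  (accept∈set)
'a' @ 2: {1,5,6}
'c' @ 3: {7}  (accept∈set)
end set {7} — state 7 in

Answer: ACCEPT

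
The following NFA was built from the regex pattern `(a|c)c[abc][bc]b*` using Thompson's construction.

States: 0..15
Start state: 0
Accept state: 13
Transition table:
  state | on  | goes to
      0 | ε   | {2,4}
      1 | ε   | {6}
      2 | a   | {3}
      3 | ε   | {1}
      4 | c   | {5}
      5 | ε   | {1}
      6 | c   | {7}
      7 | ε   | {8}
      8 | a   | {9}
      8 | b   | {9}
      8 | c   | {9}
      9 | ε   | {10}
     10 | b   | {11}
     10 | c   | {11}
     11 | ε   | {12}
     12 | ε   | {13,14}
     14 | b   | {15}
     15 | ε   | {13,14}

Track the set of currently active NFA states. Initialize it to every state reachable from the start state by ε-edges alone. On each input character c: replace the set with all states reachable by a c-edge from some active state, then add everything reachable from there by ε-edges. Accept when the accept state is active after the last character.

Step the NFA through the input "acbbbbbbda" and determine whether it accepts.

S₀ = ε-closure({0}) = {0,2,4}
'a' @ 1: {1,3,6}
'c' @ 2: {7,8}
'b' @ 3: {9,10}
'b' @ 4: {11,12,13,14}  ✓accept
'b' @ 5: {13,14,15}  ✓accept
'b' @ 6: {13,14,15}  ✓accept
'b' @ 7: {13,14,15}  ✓accept
'b' @ 8: {13,14,15}  ✓accept
'd' @ 9: {}  — no active states
rest 'a' ignored (set empty)
after full input: {}  (accept=13 not in)

Answer: REJECT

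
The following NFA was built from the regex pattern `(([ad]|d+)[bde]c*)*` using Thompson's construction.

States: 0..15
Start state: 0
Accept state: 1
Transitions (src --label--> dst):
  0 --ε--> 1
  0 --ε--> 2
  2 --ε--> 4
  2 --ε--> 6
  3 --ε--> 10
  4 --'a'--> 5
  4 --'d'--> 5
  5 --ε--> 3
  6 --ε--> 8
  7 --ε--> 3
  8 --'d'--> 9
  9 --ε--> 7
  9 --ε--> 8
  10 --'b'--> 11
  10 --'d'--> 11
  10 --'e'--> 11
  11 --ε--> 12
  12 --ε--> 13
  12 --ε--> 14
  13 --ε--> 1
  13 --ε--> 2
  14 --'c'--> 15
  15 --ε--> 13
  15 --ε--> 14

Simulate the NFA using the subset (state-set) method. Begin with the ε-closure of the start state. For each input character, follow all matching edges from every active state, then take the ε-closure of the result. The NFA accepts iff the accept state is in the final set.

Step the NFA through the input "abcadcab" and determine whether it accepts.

Answer: ACCEPT

Derivation:
start: ε-closure({0}) = {0,1,2,4,6,8}
'a' @ 1: {3,5,10}
'b' @ 2: {1,2,4,6,8,11,12,13,14}  ✓accept
'c' @ 3: {1,2,4,6,8,13,14,15}  ✓accept
'a' @ 4: {3,5,10}
'd' @ 5: {1,2,4,6,8,11,12,13,14}  ✓accept
'c' @ 6: {1,2,4,6,8,13,14,15}  ✓accept
'a' @ 7: {3,5,10}
'b' @ 8: {1,2,4,6,8,11,12,13,14}  ✓accept
final: {1,2,4,6,8,11,12,13,14}; accept 1 in set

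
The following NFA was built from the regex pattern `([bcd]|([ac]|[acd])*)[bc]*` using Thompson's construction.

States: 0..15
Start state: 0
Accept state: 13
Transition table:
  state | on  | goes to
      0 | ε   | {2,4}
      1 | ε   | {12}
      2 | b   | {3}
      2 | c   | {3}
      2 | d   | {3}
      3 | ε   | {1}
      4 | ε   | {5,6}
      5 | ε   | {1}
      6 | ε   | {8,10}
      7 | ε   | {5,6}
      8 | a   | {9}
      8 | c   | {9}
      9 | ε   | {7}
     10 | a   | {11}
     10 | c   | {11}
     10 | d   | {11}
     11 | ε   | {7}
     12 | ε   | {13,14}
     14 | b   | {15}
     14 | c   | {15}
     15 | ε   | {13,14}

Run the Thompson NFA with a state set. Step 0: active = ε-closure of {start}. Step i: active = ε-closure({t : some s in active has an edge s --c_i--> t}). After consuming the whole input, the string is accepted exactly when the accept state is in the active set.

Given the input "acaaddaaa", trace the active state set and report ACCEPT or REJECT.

Answer: ACCEPT

Steps:
S₀ = ε-closure({0}) = {0,1,2,4,5,6,8,10,12,13,14}
'a' @ 1: {1,5,6,7,8,9,10,11,12,13,14}  (accept∈set)
'c' @ 2: {1,5,6,7,8,9,10,11,12,13,14,15}  (accept∈set)
'a' @ 3: {1,5,6,7,8,9,10,11,12,13,14}  (accept∈set)
'a' @ 4: {1,5,6,7,8,9,10,11,12,13,14}  (accept∈set)
'd' @ 5: {1,5,6,7,8,10,11,12,13,14}  (accept∈set)
'd' @ 6: {1,5,6,7,8,10,11,12,13,14}  (accept∈set)
'a' @ 7: {1,5,6,7,8,9,10,11,12,13,14}  (accept∈set)
'a' @ 8: {1,5,6,7,8,9,10,11,12,13,14}  (accept∈set)
'a' @ 9: {1,5,6,7,8,9,10,11,12,13,14}  (accept∈set)
after full input: {1,5,6,7,8,9,10,11,12,13,14}  (accept=13 in)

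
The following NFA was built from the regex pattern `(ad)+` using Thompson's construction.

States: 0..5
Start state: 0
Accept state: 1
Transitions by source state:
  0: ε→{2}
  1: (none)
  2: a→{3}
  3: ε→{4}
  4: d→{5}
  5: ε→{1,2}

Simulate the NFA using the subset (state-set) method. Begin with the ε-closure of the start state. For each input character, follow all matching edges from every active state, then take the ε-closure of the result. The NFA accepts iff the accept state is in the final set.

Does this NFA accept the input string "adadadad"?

Answer: ACCEPT

Trace:
initial (ε-close {0}): {0,2}
'a' @ 1: {3,4}
'd' @ 2: {1,2,5}  (accept∈set)
'a' @ 3: {3,4}
'd' @ 4: {1,2,5}  (accept∈set)
'a' @ 5: {3,4}
'd' @ 6: {1,2,5}  (accept∈set)
'a' @ 7: {3,4}
'd' @ 8: {1,2,5}  (accept∈set)
final: {1,2,5}; accept 1 in set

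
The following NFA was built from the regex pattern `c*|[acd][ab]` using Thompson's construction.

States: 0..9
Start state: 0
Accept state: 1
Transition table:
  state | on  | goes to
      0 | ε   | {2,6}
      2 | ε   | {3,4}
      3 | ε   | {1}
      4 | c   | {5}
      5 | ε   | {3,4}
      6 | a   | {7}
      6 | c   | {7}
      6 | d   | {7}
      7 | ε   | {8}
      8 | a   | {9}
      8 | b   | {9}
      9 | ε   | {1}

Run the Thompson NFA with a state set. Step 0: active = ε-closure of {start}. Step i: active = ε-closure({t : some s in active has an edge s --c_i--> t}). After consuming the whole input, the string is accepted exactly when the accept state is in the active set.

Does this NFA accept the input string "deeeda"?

start: ε-closure({0}) = {0,1,2,3,4,6}
'd' @ 1: {7,8}
'e' @ 2: {}  — no active states
rest 'eeda' ignored (set empty)
final: {}; accept 1 not in set

Answer: REJECT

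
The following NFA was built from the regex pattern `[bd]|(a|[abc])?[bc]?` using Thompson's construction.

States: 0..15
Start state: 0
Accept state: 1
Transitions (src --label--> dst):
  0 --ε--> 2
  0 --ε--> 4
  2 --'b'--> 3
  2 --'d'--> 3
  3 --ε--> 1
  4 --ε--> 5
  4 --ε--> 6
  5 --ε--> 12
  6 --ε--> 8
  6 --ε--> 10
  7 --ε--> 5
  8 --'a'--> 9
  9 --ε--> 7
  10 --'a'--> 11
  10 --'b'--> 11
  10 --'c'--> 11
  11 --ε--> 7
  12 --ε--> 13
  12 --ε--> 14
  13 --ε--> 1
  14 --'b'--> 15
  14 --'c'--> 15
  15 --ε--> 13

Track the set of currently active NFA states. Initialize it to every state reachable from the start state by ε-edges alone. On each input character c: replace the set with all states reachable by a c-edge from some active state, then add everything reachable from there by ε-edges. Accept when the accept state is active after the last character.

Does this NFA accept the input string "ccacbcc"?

initial (ε-close {0}): {0,1,2,4,5,6,8,10,12,13,14}
'c' @ 1: {1,5,7,11,12,13,14,15}  (accept∈set)
'c' @ 2: {1,13,15}  (accept∈set)
'a' @ 3: {}  — dead — no transitions
rest 'cbcc' ignored (set empty)
end set {} — state 1 not in

Answer: REJECT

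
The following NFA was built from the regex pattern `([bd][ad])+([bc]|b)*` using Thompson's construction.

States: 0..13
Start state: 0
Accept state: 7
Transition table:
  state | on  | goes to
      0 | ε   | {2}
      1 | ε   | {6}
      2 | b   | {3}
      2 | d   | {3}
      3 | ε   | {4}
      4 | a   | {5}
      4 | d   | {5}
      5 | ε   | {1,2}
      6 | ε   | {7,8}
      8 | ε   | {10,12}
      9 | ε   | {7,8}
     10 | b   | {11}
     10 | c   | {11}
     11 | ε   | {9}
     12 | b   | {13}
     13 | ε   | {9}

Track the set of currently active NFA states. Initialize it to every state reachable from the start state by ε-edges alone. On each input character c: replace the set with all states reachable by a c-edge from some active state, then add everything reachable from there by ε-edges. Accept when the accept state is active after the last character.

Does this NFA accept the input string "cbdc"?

Answer: REJECT

Derivation:
S₀ = ε-closure({0}) = {0,2}
'c' @ 1: {}  — dead — no transitions
rest 'bdc' ignored (set empty)
after full input: {}  (accept=7 not in)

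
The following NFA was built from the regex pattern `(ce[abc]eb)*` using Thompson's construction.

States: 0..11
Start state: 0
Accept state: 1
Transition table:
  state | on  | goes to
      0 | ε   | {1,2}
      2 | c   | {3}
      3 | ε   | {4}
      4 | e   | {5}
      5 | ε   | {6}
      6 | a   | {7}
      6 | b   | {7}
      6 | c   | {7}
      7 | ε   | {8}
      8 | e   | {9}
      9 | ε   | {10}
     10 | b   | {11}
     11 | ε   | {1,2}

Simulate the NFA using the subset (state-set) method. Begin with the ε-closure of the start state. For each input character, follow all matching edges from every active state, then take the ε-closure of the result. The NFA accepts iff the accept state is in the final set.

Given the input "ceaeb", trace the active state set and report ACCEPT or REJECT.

Answer: ACCEPT

Steps:
S₀ = ε-closure({0}) = {0,1,2}
'c' @ 1: {3,4}
'e' @ 2: {5,6}
'a' @ 3: {7,8}
'e' @ 4: {9,10}
'b' @ 5: {1,2,11}  (accept∈set)
end set {1,2,11} — state 1 in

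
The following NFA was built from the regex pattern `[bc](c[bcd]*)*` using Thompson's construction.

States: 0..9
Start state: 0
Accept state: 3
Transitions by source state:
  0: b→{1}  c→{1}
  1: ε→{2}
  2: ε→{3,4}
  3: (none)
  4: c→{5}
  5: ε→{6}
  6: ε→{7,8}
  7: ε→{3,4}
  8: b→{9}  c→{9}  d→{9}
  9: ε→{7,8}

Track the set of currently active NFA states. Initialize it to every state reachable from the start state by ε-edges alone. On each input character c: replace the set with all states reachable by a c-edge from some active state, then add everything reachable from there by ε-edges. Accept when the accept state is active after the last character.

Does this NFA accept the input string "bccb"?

initial (ε-close {0}): {0}
'b' @ 1: {1,2,3,4}  (accept∈set)
'c' @ 2: {3,4,5,6,7,8}  (accept∈set)
'c' @ 3: {3,4,5,6,7,8,9}  (accept∈set)
'b' @ 4: {3,4,7,8,9}  (accept∈set)
end set {3,4,7,8,9} — state 3 in

Answer: ACCEPT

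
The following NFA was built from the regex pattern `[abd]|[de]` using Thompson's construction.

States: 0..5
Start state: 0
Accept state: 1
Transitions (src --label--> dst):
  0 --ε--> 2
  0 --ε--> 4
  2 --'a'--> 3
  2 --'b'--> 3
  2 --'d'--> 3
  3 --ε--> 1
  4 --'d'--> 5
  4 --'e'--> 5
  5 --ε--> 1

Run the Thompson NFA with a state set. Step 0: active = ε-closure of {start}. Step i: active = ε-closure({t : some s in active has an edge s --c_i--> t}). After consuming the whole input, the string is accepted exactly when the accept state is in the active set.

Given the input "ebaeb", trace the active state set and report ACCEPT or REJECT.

initial (ε-close {0}): {0,2,4}
'e' @ 1: {1,5}  [accepting]
'b' @ 2: {}  — dead — no transitions
rest 'aeb' ignored (set empty)
end set {} — state 1 not in

Answer: REJECT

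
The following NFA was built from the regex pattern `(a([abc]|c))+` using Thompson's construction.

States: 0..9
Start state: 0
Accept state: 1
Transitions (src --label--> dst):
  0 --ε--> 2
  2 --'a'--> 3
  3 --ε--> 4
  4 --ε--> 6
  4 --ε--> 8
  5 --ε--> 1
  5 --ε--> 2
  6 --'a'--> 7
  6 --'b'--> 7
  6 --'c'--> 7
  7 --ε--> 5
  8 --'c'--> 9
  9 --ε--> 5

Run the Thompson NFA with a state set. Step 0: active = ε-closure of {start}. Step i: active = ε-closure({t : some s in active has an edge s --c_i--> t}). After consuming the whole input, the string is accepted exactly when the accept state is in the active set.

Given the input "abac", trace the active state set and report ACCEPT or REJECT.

start: ε-closure({0}) = {0,2}
'a' @ 1: {3,4,6,8}
'b' @ 2: {1,2,5,7}  [accepting]
'a' @ 3: {3,4,6,8}
'c' @ 4: {1,2,5,7,9}  [accepting]
final: {1,2,5,7,9}; accept 1 in set

Answer: ACCEPT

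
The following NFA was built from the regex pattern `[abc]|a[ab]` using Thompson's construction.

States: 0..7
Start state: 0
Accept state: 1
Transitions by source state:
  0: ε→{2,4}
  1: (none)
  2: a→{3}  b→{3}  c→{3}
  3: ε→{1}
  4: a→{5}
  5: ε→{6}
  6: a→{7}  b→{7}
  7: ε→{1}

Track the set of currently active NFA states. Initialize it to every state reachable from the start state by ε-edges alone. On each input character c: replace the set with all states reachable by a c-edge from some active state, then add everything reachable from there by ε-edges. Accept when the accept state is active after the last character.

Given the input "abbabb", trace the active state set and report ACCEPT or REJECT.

initial (ε-close {0}): {0,2,4}
'a' @ 1: {1,3,5,6}  [accepting]
'b' @ 2: {1,7}  [accepting]
'b' @ 3: {}  — dead — no transitions
rest 'abb' ignored (set empty)
after full input: {}  (accept=1 not in)

Answer: REJECT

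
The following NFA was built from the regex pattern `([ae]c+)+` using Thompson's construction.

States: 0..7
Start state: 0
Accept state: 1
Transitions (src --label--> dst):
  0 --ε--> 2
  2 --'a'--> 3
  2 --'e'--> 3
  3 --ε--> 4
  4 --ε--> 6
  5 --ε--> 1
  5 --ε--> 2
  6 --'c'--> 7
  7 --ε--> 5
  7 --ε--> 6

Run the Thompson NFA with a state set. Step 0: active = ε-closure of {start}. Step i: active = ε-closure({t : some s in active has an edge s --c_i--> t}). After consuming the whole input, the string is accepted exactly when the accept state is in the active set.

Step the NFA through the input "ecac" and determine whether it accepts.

initial (ε-close {0}): {0,2}
'e' @ 1: {3,4,6}
'c' @ 2: {1,2,5,6,7}  [accepting]
'a' @ 3: {3,4,6}
'c' @ 4: {1,2,5,6,7}  [accepting]
final: {1,2,5,6,7}; accept 1 in set

Answer: ACCEPT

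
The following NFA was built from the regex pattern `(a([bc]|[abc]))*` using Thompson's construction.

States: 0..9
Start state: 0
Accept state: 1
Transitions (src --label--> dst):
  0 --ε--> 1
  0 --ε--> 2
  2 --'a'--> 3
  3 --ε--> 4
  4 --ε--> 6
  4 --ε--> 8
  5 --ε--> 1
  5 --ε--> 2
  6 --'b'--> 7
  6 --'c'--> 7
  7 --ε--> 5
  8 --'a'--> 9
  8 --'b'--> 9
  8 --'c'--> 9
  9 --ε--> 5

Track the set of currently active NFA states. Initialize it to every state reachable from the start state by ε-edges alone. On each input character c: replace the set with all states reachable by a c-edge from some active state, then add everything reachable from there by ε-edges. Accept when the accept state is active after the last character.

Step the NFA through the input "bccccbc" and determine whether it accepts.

Answer: REJECT

Trace:
S₀ = ε-closure({0}) = {0,1,2}
'b' @ 1: {}  — dead — no transitions
rest 'ccccbc' ignored (set empty)
after full input: {}  (accept=1 not in)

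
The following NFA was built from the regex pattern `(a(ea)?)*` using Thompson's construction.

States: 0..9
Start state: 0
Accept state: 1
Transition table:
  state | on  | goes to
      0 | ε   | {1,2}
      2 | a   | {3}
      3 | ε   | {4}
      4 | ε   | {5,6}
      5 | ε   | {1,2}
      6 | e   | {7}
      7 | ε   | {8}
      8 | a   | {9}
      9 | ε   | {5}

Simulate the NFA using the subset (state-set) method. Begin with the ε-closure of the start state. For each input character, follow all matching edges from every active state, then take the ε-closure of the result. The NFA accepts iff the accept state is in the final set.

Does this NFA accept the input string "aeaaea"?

Answer: ACCEPT

Steps:
start: ε-closure({0}) = {0,1,2}
'a' @ 1: {1,2,3,4,5,6}  [accepting]
'e' @ 2: {7,8}
'a' @ 3: {1,2,5,9}  [accepting]
'a' @ 4: {1,2,3,4,5,6}  [accepting]
'e' @ 5: {7,8}
'a' @ 6: {1,2,5,9}  [accepting]
end set {1,2,5,9} — state 1 in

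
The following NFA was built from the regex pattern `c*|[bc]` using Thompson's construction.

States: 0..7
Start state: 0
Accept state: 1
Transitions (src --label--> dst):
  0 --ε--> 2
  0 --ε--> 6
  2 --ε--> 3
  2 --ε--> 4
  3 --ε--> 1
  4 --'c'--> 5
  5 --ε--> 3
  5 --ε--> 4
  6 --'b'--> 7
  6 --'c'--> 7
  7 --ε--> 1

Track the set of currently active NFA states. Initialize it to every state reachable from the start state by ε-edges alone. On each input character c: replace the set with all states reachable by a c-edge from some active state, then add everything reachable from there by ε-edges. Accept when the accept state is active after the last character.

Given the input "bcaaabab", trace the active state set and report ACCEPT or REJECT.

S₀ = ε-closure({0}) = {0,1,2,3,4,6}
'b' @ 1: {1,7}  [accepting]
'c' @ 2: {}  — dead — no transitions
rest 'aaabab' ignored (set empty)
after full input: {}  (accept=1 not in)

Answer: REJECT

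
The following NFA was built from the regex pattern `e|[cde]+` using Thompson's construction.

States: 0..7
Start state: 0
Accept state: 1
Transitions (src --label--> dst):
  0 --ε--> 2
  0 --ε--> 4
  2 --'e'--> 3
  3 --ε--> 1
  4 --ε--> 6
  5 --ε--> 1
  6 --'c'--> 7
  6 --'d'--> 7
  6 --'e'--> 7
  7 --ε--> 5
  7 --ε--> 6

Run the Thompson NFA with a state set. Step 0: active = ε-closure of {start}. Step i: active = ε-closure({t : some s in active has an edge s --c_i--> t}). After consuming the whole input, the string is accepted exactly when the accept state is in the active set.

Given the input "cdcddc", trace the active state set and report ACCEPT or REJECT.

Answer: ACCEPT

Derivation:
start: ε-closure({0}) = {0,2,4,6}
'c' @ 1: {1,5,6,7}  (accept∈set)
'd' @ 2: {1,5,6,7}  (accept∈set)
'c' @ 3: {1,5,6,7}  (accept∈set)
'd' @ 4: {1,5,6,7}  (accept∈set)
'd' @ 5: {1,5,6,7}  (accept∈set)
'c' @ 6: {1,5,6,7}  (accept∈set)
after full input: {1,5,6,7}  (accept=1 in)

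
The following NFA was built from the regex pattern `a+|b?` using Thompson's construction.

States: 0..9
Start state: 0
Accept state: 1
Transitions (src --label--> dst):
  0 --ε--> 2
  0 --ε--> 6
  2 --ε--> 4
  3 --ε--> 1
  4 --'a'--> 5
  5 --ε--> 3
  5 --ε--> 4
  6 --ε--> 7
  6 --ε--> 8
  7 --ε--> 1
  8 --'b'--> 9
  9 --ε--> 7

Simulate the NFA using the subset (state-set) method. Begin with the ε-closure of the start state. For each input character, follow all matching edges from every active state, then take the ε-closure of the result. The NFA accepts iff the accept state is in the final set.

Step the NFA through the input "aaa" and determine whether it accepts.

Answer: ACCEPT

Trace:
S₀ = ε-closure({0}) = {0,1,2,4,6,7,8}
'a' @ 1: {1,3,4,5}  ✓accept
'a' @ 2: {1,3,4,5}  ✓accept
'a' @ 3: {1,3,4,5}  ✓accept
end set {1,3,4,5} — state 1 in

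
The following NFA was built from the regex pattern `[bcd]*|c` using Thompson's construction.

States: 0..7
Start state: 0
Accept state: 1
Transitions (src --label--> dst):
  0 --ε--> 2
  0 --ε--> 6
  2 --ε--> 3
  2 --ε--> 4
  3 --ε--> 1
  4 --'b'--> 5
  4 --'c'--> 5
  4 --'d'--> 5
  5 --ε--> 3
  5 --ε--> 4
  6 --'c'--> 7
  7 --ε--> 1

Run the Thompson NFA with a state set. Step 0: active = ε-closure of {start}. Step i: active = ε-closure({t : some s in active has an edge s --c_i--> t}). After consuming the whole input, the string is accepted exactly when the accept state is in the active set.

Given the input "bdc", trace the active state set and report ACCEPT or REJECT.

Answer: ACCEPT

Steps:
start: ε-closure({0}) = {0,1,2,3,4,6}
'b' @ 1: {1,3,4,5}  [accepting]
'd' @ 2: {1,3,4,5}  [accepting]
'c' @ 3: {1,3,4,5}  [accepting]
after full input: {1,3,4,5}  (accept=1 in)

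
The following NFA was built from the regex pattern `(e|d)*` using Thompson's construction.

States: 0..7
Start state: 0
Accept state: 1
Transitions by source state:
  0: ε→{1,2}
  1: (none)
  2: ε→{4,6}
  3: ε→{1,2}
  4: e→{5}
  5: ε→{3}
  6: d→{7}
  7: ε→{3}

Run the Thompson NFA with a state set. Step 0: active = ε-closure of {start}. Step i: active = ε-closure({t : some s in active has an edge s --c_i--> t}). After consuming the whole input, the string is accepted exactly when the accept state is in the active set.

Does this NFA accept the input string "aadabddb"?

initial (ε-close {0}): {0,1,2,4,6}
'a' @ 1: {}  — no active states
rest 'adabddb' ignored (set empty)
end set {} — state 1 not in

Answer: REJECT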